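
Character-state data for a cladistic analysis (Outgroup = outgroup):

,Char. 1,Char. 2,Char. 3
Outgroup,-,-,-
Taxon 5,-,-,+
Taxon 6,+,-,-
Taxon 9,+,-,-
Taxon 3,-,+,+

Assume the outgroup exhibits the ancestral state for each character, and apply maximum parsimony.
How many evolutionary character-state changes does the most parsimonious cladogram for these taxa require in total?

3

The outgroup has state '-' for every character, so '+' is the derived state throughout.
Char. 1: derived state '+' in Taxon 6 and Taxon 9 only — synapomorphy for {Taxon 6, Taxon 9}.
Char. 2 (derived state '+') is unique to Taxon 3 (autapomorphy; uninformative for grouping).
Only Taxon 3 and Taxon 5 show the derived state '+' for Char. 3, supporting them as a clade.
Most parsimonious ingroup topology: ((Taxon 5,Taxon 3),(Taxon 6,Taxon 9)).
Changes per character on this tree: Char. 1: 1; Char. 2: 1; Char. 3: 1.
Total = 3.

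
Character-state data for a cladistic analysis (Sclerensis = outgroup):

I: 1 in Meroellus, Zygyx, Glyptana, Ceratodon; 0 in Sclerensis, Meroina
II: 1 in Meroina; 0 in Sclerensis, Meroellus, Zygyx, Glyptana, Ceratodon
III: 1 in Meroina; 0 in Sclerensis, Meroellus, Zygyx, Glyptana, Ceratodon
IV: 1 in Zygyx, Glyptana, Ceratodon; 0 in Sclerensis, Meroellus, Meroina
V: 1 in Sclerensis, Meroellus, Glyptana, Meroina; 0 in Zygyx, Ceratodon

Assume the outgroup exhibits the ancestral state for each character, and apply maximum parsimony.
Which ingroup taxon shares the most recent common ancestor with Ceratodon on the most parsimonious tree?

Character polarity is set by the outgroup: the derived state is whichever differs from the outgroup's state, so for V the derived state is '0', and for the remaining characters it is '1'.
Only Ceratodon, Glyptana, Meroellus, and Zygyx show the derived state '1' for I, supporting them as a clade.
II (derived state '1') is unique to Meroina (autapomorphy; uninformative for grouping).
III (derived state '1') is unique to Meroina (autapomorphy; uninformative for grouping).
IV (derived state '1') is shared by Ceratodon, Glyptana, and Zygyx — a synapomorphy uniting that clade.
V: derived state '0' in Ceratodon and Zygyx only — synapomorphy for {Ceratodon, Zygyx}.
Most parsimonious ingroup topology: ((Meroellus,((Zygyx,Ceratodon),Glyptana)),Meroina).
Ceratodon and Zygyx form a cherry on this tree, so they are sister taxa.

Zygyx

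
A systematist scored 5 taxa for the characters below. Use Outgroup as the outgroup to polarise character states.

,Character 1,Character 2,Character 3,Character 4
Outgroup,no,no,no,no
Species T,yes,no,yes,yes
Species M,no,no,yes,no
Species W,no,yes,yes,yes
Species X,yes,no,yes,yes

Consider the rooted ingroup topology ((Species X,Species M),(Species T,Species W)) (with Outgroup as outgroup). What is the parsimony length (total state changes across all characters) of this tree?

Map each character onto ((Species X,Species M),(Species T,Species W)) (rooted by Outgroup) and count the minimum state changes it requires (Fitch parsimony):
Character 1: 2; Character 2: 1; Character 3: 1; Character 4: 2.
Total tree length = 6.

6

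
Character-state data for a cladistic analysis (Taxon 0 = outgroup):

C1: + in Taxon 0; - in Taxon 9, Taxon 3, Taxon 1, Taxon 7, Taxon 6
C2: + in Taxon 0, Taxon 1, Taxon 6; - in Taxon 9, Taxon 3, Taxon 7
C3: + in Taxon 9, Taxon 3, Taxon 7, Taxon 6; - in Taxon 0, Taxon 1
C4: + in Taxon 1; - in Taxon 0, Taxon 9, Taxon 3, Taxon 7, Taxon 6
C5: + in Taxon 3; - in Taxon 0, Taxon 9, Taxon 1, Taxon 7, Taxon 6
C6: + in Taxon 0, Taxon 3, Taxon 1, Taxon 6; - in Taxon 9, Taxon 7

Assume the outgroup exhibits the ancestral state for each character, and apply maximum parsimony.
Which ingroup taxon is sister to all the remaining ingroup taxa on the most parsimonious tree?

Taxon 1

Character polarity is set by the outgroup: the derived state is whichever differs from the outgroup's state, so for C1, C2, C6 the derived state is '-', and for the remaining characters it is '+'.
C1 (derived state '-') is shared by all ingroup taxa — unites the whole ingroup.
C2: derived state '-' in Taxon 3, Taxon 7, and Taxon 9 only — synapomorphy for {Taxon 3, Taxon 7, Taxon 9}.
C3 (derived state '+') is shared by Taxon 3, Taxon 6, Taxon 7, and Taxon 9 — a synapomorphy uniting that clade.
C4 (derived state '+') is unique to Taxon 1 (autapomorphy; uninformative for grouping).
C5: derived state '+' in Taxon 3 only — an autapomorphy, so it tells us nothing about relationships among taxa.
Only Taxon 7 and Taxon 9 show the derived state '-' for C6, supporting them as a clade.
Most parsimonious ingroup topology: ((((Taxon 9,Taxon 7),Taxon 3),Taxon 6),Taxon 1).
Taxon 1 is sister to the clade containing all other ingroup taxa, so it is the earliest-diverging (most basal) ingroup lineage.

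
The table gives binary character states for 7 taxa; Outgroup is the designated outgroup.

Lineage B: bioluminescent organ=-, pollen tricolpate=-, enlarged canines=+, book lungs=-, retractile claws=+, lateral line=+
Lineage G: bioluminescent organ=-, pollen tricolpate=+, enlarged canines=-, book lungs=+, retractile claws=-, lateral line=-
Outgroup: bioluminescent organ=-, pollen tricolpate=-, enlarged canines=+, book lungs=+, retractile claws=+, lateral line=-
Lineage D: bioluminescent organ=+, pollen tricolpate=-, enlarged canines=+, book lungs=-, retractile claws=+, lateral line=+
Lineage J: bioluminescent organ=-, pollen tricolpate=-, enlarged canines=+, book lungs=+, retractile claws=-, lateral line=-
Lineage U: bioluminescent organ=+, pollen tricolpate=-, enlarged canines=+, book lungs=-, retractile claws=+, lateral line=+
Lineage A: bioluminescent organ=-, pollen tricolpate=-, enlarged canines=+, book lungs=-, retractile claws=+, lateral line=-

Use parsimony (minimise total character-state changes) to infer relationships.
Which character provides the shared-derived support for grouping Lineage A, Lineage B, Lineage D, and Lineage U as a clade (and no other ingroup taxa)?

Character polarity is set by the outgroup: the derived state is whichever differs from the outgroup's state, so for enlarged canines, book lungs, retractile claws the derived state is '-', and for the remaining characters it is '+'.
bioluminescent organ (derived state '+') is shared by Lineage D and Lineage U — a synapomorphy uniting that clade.
pollen tricolpate: derived state '+' in Lineage G only — an autapomorphy, so it tells us nothing about relationships among taxa.
enlarged canines (derived state '-') is unique to Lineage G (autapomorphy; uninformative for grouping).
Only Lineage A, Lineage B, Lineage D, and Lineage U show the derived state '-' for book lungs, supporting them as a clade.
Only Lineage G and Lineage J show the derived state '-' for retractile claws, supporting them as a clade.
Only Lineage B, Lineage D, and Lineage U show the derived state '+' for lateral line, supporting them as a clade.
Most parsimonious ingroup topology: ((Lineage A,((Lineage D,Lineage U),Lineage B)),(Lineage J,Lineage G)).
The clade {Lineage A, Lineage B, Lineage D, Lineage U} is supported by book lungs: its derived state '-' occurs in exactly those taxa and in no other taxon (including the outgroup).

book lungs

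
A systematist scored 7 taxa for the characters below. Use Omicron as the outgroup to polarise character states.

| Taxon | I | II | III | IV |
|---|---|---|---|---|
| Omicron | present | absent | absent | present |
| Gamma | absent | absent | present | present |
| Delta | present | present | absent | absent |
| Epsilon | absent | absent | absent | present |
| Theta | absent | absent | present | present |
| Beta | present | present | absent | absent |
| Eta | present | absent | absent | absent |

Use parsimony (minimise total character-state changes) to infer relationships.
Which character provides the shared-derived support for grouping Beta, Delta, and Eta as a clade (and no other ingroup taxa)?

Character polarity is set by the outgroup: the derived state is whichever differs from the outgroup's state, so for I, IV the derived state is 'absent', and for the remaining characters it is 'present'.
Only Epsilon, Gamma, and Theta show the derived state 'absent' for I, supporting them as a clade.
II: derived state 'present' in Beta and Delta only — synapomorphy for {Beta, Delta}.
III (derived state 'present') is shared by Gamma and Theta — a synapomorphy uniting that clade.
Only Beta, Delta, and Eta show the derived state 'absent' for IV, supporting them as a clade.
Most parsimonious ingroup topology: (((Gamma,Theta),Epsilon),((Delta,Beta),Eta)).
The clade {Beta, Delta, Eta} is supported by IV: its derived state 'absent' occurs in exactly those taxa and in no other taxon (including the outgroup).

IV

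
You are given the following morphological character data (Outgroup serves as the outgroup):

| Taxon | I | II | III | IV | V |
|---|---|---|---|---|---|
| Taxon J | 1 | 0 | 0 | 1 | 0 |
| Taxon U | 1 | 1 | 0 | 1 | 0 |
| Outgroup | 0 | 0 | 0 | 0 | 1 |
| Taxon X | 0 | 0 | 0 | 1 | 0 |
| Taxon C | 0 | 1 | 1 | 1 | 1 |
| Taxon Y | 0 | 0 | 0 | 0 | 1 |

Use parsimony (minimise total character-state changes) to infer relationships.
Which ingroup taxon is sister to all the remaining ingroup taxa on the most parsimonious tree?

Taxon Y

Character polarity is set by the outgroup: the derived state is whichever differs from the outgroup's state, so for V the derived state is '0', and for the remaining characters it is '1'.
I (derived state '1') is shared by Taxon J and Taxon U — a synapomorphy uniting that clade.
II (state '1') occurs in Taxon C and Taxon U but conflicts with the nesting implied by the other characters — most parsimoniously interpreted as homoplasy.
III (derived state '1') is unique to Taxon C (autapomorphy; uninformative for grouping).
IV: derived state '1' in Taxon C, Taxon J, Taxon U, and Taxon X only — synapomorphy for {Taxon C, Taxon J, Taxon U, Taxon X}.
V (derived state '0') is shared by Taxon J, Taxon U, and Taxon X — a synapomorphy uniting that clade.
Most parsimonious ingroup topology: ((((Taxon U,Taxon J),Taxon X),Taxon C),Taxon Y).
Taxon Y is sister to the clade containing all other ingroup taxa, so it is the earliest-diverging (most basal) ingroup lineage.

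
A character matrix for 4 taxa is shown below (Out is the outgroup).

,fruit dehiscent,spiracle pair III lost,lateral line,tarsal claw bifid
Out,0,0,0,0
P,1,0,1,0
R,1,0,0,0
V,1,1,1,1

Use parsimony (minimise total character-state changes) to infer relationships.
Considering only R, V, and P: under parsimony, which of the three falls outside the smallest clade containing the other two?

The outgroup has state '0' for every character, so '1' is the derived state throughout.
fruit dehiscent (derived state '1') is shared by all ingroup taxa — unites the whole ingroup.
spiracle pair III lost (derived state '1') is unique to V (autapomorphy; uninformative for grouping).
lateral line (derived state '1') is shared by P and V — a synapomorphy uniting that clade.
tarsal claw bifid (derived state '1') is unique to V (autapomorphy; uninformative for grouping).
Most parsimonious ingroup topology: ((P,V),R).
P and V share a more recent common ancestor with each other than either does with R, so R is the least closely related of the three.

R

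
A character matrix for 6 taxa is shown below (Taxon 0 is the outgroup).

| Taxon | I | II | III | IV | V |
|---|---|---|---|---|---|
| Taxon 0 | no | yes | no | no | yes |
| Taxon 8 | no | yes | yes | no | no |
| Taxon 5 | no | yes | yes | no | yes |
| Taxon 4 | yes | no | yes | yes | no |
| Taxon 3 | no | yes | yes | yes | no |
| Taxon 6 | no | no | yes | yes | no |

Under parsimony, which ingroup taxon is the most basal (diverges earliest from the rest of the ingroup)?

Character polarity is set by the outgroup: the derived state is whichever differs from the outgroup's state, so for II, V the derived state is 'no', and for the remaining characters it is 'yes'.
I (derived state 'yes') is unique to Taxon 4 (autapomorphy; uninformative for grouping).
Only Taxon 4 and Taxon 6 show the derived state 'no' for II, supporting them as a clade.
III (derived state 'yes') is shared by all ingroup taxa — unites the whole ingroup.
IV (derived state 'yes') is shared by Taxon 3, Taxon 4, and Taxon 6 — a synapomorphy uniting that clade.
V (derived state 'no') is shared by Taxon 3, Taxon 4, Taxon 6, and Taxon 8 — a synapomorphy uniting that clade.
Most parsimonious ingroup topology: ((Taxon 8,((Taxon 4,Taxon 6),Taxon 3)),Taxon 5).
Taxon 5 is sister to the clade containing all other ingroup taxa, so it is the earliest-diverging (most basal) ingroup lineage.

Taxon 5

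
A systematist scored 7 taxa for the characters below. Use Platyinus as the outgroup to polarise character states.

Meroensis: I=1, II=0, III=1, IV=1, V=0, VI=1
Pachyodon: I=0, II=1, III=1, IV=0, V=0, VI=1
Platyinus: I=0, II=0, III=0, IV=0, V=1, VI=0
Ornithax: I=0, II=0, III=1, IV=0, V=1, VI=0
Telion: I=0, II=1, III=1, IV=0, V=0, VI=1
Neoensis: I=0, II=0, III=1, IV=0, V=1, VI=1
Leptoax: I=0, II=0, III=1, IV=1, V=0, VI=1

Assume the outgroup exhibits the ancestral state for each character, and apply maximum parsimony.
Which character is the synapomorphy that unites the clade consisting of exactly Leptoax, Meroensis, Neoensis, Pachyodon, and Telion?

VI

Character polarity is set by the outgroup: the derived state is whichever differs from the outgroup's state, so for V the derived state is '0', and for the remaining characters it is '1'.
I: derived state '1' in Meroensis only — an autapomorphy, so it tells us nothing about relationships among taxa.
II: derived state '1' in Pachyodon and Telion only — synapomorphy for {Pachyodon, Telion}.
All ingroup taxa share the derived state '1' for III; it defines the ingroup but does not resolve relationships within it.
Only Leptoax and Meroensis show the derived state '1' for IV, supporting them as a clade.
V (derived state '0') is shared by Leptoax, Meroensis, Pachyodon, and Telion — a synapomorphy uniting that clade.
Only Leptoax, Meroensis, Neoensis, Pachyodon, and Telion show the derived state '1' for VI, supporting them as a clade.
Most parsimonious ingroup topology: ((Neoensis,((Pachyodon,Telion),(Meroensis,Leptoax))),Ornithax).
The clade {Leptoax, Meroensis, Neoensis, Pachyodon, Telion} is supported by VI: its derived state '1' occurs in exactly those taxa and in no other taxon (including the outgroup).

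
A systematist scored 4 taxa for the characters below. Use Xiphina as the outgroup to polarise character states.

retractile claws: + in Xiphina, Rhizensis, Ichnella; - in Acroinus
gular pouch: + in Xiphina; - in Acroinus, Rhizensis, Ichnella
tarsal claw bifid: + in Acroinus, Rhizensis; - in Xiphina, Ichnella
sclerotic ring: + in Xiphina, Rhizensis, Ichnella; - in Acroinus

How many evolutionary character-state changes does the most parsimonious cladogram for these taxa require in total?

4

Character polarity is set by the outgroup: the derived state is whichever differs from the outgroup's state, so for retractile claws, gular pouch, sclerotic ring the derived state is '-', and for the remaining characters it is '+'.
retractile claws: derived state '-' in Acroinus only — an autapomorphy, so it tells us nothing about relationships among taxa.
All ingroup taxa share the derived state '-' for gular pouch; it defines the ingroup but does not resolve relationships within it.
tarsal claw bifid: derived state '+' in Acroinus and Rhizensis only — synapomorphy for {Acroinus, Rhizensis}.
sclerotic ring (derived state '-') is unique to Acroinus (autapomorphy; uninformative for grouping).
Most parsimonious ingroup topology: ((Acroinus,Rhizensis),Ichnella).
Changes per character on this tree: retractile claws: 1; gular pouch: 1; tarsal claw bifid: 1; sclerotic ring: 1.
Total = 4.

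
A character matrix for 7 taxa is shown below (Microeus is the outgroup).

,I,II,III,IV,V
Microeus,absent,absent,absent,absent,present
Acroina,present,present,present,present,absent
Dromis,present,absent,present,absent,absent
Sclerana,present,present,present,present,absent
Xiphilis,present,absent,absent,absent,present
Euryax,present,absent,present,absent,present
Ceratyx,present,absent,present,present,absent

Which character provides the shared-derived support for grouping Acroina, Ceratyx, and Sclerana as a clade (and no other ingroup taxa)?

Character polarity is set by the outgroup: the derived state is whichever differs from the outgroup's state, so for V the derived state is 'absent', and for the remaining characters it is 'present'.
All ingroup taxa share the derived state 'present' for I; it defines the ingroup but does not resolve relationships within it.
II: derived state 'present' in Acroina and Sclerana only — synapomorphy for {Acroina, Sclerana}.
III (derived state 'present') is shared by Acroina, Ceratyx, Dromis, Euryax, and Sclerana — a synapomorphy uniting that clade.
Only Acroina, Ceratyx, and Sclerana show the derived state 'present' for IV, supporting them as a clade.
Only Acroina, Ceratyx, Dromis, and Sclerana show the derived state 'absent' for V, supporting them as a clade.
Most parsimonious ingroup topology: (((((Acroina,Sclerana),Ceratyx),Dromis),Euryax),Xiphilis).
The clade {Acroina, Ceratyx, Sclerana} is supported by IV: its derived state 'present' occurs in exactly those taxa and in no other taxon (including the outgroup).

IV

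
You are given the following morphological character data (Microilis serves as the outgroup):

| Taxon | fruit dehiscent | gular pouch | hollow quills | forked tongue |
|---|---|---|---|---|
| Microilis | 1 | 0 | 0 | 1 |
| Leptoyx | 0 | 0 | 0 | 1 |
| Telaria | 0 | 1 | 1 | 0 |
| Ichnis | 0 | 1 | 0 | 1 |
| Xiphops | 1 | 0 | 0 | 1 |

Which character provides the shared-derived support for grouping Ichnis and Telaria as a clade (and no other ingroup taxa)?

Character polarity is set by the outgroup: the derived state is whichever differs from the outgroup's state, so for fruit dehiscent, forked tongue the derived state is '0', and for the remaining characters it is '1'.
fruit dehiscent: derived state '0' in Ichnis, Leptoyx, and Telaria only — synapomorphy for {Ichnis, Leptoyx, Telaria}.
gular pouch: derived state '1' in Ichnis and Telaria only — synapomorphy for {Ichnis, Telaria}.
hollow quills: derived state '1' in Telaria only — an autapomorphy, so it tells us nothing about relationships among taxa.
forked tongue: derived state '0' in Telaria only — an autapomorphy, so it tells us nothing about relationships among taxa.
Most parsimonious ingroup topology: ((Leptoyx,(Telaria,Ichnis)),Xiphops).
The clade {Ichnis, Telaria} is supported by gular pouch: its derived state '1' occurs in exactly those taxa and in no other taxon (including the outgroup).

gular pouch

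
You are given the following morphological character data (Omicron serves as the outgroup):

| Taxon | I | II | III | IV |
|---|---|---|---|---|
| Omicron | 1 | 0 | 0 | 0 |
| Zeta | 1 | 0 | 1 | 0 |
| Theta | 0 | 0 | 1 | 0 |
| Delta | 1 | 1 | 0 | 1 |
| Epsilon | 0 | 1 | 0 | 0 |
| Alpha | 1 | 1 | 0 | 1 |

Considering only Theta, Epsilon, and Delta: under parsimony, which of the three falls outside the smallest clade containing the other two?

Theta

Character polarity is set by the outgroup: the derived state is whichever differs from the outgroup's state, so for I the derived state is '0', and for the remaining characters it is '1'.
I groups Epsilon and Theta, which is incompatible with the clades supported by the remaining characters; treating it as convergent (homoplasy) costs fewer steps than any alternative tree.
Only Alpha, Delta, and Epsilon show the derived state '1' for II, supporting them as a clade.
Only Theta and Zeta show the derived state '1' for III, supporting them as a clade.
IV: derived state '1' in Alpha and Delta only — synapomorphy for {Alpha, Delta}.
Most parsimonious ingroup topology: ((Zeta,Theta),((Delta,Alpha),Epsilon)).
Delta and Epsilon share a more recent common ancestor with each other than either does with Theta, so Theta is the least closely related of the three.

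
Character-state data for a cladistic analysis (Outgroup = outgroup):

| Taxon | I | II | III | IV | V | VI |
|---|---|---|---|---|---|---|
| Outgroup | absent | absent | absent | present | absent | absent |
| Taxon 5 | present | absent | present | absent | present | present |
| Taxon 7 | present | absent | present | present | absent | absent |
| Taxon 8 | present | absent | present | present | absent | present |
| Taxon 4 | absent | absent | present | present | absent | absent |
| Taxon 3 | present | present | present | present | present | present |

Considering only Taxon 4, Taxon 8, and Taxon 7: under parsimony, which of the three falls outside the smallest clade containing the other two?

Taxon 4

Character polarity is set by the outgroup: the derived state is whichever differs from the outgroup's state, so for IV the derived state is 'absent', and for the remaining characters it is 'present'.
Only Taxon 3, Taxon 5, Taxon 7, and Taxon 8 show the derived state 'present' for I, supporting them as a clade.
II: derived state 'present' in Taxon 3 only — an autapomorphy, so it tells us nothing about relationships among taxa.
III (derived state 'present') is shared by all ingroup taxa — unites the whole ingroup.
IV: derived state 'absent' in Taxon 5 only — an autapomorphy, so it tells us nothing about relationships among taxa.
V (derived state 'present') is shared by Taxon 3 and Taxon 5 — a synapomorphy uniting that clade.
VI (derived state 'present') is shared by Taxon 3, Taxon 5, and Taxon 8 — a synapomorphy uniting that clade.
Most parsimonious ingroup topology: ((((Taxon 5,Taxon 3),Taxon 8),Taxon 7),Taxon 4).
Taxon 8 and Taxon 7 share a more recent common ancestor with each other than either does with Taxon 4, so Taxon 4 is the least closely related of the three.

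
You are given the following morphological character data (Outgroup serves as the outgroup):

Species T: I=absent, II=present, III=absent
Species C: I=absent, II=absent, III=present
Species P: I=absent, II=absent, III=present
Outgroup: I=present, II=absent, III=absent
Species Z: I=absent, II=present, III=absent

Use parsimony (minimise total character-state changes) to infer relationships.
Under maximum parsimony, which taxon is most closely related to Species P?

Species C

Character polarity is set by the outgroup: the derived state is whichever differs from the outgroup's state, so for I the derived state is 'absent', and for the remaining characters it is 'present'.
All ingroup taxa share the derived state 'absent' for I; it defines the ingroup but does not resolve relationships within it.
Only Species T and Species Z show the derived state 'present' for II, supporting them as a clade.
III (derived state 'present') is shared by Species C and Species P — a synapomorphy uniting that clade.
Most parsimonious ingroup topology: ((Species P,Species C),(Species Z,Species T)).
Species P and Species C form a cherry on this tree, so they are sister taxa.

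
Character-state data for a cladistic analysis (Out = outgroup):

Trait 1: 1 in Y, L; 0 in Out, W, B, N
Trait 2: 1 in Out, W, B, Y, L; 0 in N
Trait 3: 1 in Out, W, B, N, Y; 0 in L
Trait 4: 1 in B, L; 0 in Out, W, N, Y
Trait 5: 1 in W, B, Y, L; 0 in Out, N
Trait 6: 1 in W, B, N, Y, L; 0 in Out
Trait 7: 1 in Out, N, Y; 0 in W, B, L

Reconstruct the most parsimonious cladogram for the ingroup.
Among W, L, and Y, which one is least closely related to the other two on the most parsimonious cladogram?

Y

Character polarity is set by the outgroup: the derived state is whichever differs from the outgroup's state, so for Trait 2, Trait 3, Trait 7 the derived state is '0', and for the remaining characters it is '1'.
Trait 1 (state '1') occurs in L and Y but conflicts with the nesting implied by the other characters — most parsimoniously interpreted as homoplasy.
Trait 2 (derived state '0') is unique to N (autapomorphy; uninformative for grouping).
Trait 3 (derived state '0') is unique to L (autapomorphy; uninformative for grouping).
Trait 4: derived state '1' in B and L only — synapomorphy for {B, L}.
Trait 5: derived state '1' in B, L, W, and Y only — synapomorphy for {B, L, W, Y}.
Trait 6 (derived state '1') is shared by all ingroup taxa — unites the whole ingroup.
Trait 7: derived state '0' in B, L, and W only — synapomorphy for {B, L, W}.
Most parsimonious ingroup topology: ((((B,L),W),Y),N).
L and W share a more recent common ancestor with each other than either does with Y, so Y is the least closely related of the three.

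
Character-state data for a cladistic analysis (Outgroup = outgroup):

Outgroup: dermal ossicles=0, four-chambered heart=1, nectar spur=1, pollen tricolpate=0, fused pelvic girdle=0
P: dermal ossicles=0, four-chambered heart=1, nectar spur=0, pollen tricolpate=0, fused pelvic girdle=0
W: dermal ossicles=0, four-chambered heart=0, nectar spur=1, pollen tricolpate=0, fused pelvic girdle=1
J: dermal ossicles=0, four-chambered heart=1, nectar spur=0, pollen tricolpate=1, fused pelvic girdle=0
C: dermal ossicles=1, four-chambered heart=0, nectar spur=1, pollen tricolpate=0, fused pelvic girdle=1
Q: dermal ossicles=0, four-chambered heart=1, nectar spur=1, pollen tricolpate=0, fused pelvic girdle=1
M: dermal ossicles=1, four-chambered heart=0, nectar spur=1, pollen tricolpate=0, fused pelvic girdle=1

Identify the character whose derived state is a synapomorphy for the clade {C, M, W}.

Character polarity is set by the outgroup: the derived state is whichever differs from the outgroup's state, so for four-chambered heart, nectar spur the derived state is '0', and for the remaining characters it is '1'.
dermal ossicles: derived state '1' in C and M only — synapomorphy for {C, M}.
four-chambered heart (derived state '0') is shared by C, M, and W — a synapomorphy uniting that clade.
nectar spur: derived state '0' in J and P only — synapomorphy for {J, P}.
pollen tricolpate: derived state '1' in J only — an autapomorphy, so it tells us nothing about relationships among taxa.
Only C, M, Q, and W show the derived state '1' for fused pelvic girdle, supporting them as a clade.
Most parsimonious ingroup topology: ((P,J),(((C,M),W),Q)).
The clade {C, M, W} is supported by four-chambered heart: its derived state '0' occurs in exactly those taxa and in no other taxon (including the outgroup).

four-chambered heart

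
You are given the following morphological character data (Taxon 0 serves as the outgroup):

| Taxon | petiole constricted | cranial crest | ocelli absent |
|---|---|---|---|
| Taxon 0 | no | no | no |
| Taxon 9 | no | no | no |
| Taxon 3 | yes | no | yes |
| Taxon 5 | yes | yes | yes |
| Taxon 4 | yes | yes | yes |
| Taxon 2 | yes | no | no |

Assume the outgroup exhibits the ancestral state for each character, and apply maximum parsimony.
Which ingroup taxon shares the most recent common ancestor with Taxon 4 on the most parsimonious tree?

Taxon 5

The outgroup has state 'no' for every character, so 'yes' is the derived state throughout.
petiole constricted (derived state 'yes') is shared by Taxon 2, Taxon 3, Taxon 4, and Taxon 5 — a synapomorphy uniting that clade.
cranial crest: derived state 'yes' in Taxon 4 and Taxon 5 only — synapomorphy for {Taxon 4, Taxon 5}.
ocelli absent (derived state 'yes') is shared by Taxon 3, Taxon 4, and Taxon 5 — a synapomorphy uniting that clade.
Most parsimonious ingroup topology: (Taxon 9,((Taxon 3,(Taxon 5,Taxon 4)),Taxon 2)).
Taxon 4 and Taxon 5 form a cherry on this tree, so they are sister taxa.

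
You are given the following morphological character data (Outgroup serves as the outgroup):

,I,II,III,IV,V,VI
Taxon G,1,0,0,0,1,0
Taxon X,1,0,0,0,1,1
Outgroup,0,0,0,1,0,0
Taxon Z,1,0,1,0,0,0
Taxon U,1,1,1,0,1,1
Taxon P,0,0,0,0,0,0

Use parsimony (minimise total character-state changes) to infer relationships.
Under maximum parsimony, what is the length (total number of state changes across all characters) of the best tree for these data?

7

Character polarity is set by the outgroup: the derived state is whichever differs from the outgroup's state, so for IV the derived state is '0', and for the remaining characters it is '1'.
I (derived state '1') is shared by Taxon G, Taxon U, Taxon X, and Taxon Z — a synapomorphy uniting that clade.
II (derived state '1') is unique to Taxon U (autapomorphy; uninformative for grouping).
III (state '1') occurs in Taxon U and Taxon Z but conflicts with the nesting implied by the other characters — most parsimoniously interpreted as homoplasy.
IV (derived state '0') is shared by all ingroup taxa — unites the whole ingroup.
V (derived state '1') is shared by Taxon G, Taxon U, and Taxon X — a synapomorphy uniting that clade.
Only Taxon U and Taxon X show the derived state '1' for VI, supporting them as a clade.
Most parsimonious ingroup topology: ((((Taxon U,Taxon X),Taxon G),Taxon Z),Taxon P).
Changes per character on this tree: I: 1; II: 1; III: 2; IV: 1; V: 1; VI: 1.
Total = 7.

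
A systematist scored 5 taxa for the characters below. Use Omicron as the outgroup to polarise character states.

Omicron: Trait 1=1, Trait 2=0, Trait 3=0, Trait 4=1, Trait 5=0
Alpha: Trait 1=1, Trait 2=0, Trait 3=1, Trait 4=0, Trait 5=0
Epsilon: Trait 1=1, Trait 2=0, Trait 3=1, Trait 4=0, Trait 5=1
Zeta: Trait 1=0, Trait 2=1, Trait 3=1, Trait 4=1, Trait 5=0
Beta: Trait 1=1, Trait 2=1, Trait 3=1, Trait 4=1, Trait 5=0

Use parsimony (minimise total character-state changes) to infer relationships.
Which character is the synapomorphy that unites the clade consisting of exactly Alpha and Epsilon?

Trait 4

Character polarity is set by the outgroup: the derived state is whichever differs from the outgroup's state, so for Trait 1, Trait 4 the derived state is '0', and for the remaining characters it is '1'.
Trait 1 (derived state '0') is unique to Zeta (autapomorphy; uninformative for grouping).
Trait 2: derived state '1' in Beta and Zeta only — synapomorphy for {Beta, Zeta}.
Trait 3 (derived state '1') is shared by all ingroup taxa — unites the whole ingroup.
Trait 4 (derived state '0') is shared by Alpha and Epsilon — a synapomorphy uniting that clade.
Trait 5: derived state '1' in Epsilon only — an autapomorphy, so it tells us nothing about relationships among taxa.
Most parsimonious ingroup topology: ((Alpha,Epsilon),(Zeta,Beta)).
The clade {Alpha, Epsilon} is supported by Trait 4: its derived state '0' occurs in exactly those taxa and in no other taxon (including the outgroup).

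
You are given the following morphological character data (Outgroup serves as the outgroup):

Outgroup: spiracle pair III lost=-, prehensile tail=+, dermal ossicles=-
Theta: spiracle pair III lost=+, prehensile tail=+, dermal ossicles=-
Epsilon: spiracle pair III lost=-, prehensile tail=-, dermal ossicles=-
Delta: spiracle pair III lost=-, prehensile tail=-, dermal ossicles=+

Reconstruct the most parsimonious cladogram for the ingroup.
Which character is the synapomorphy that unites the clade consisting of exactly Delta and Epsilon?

prehensile tail

Character polarity is set by the outgroup: the derived state is whichever differs from the outgroup's state, so for prehensile tail the derived state is '-', and for the remaining characters it is '+'.
spiracle pair III lost: derived state '+' in Theta only — an autapomorphy, so it tells us nothing about relationships among taxa.
prehensile tail: derived state '-' in Delta and Epsilon only — synapomorphy for {Delta, Epsilon}.
dermal ossicles (derived state '+') is unique to Delta (autapomorphy; uninformative for grouping).
Most parsimonious ingroup topology: ((Epsilon,Delta),Theta).
The clade {Delta, Epsilon} is supported by prehensile tail: its derived state '-' occurs in exactly those taxa and in no other taxon (including the outgroup).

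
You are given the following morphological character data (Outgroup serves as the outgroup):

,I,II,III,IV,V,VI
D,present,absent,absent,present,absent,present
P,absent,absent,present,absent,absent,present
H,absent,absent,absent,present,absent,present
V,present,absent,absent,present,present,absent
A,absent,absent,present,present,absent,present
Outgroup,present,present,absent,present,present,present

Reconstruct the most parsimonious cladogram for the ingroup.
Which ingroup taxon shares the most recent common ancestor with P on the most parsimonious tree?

A

Character polarity is set by the outgroup: the derived state is whichever differs from the outgroup's state, so for I, II, IV, V, VI the derived state is 'absent', and for the remaining characters it is 'present'.
I (derived state 'absent') is shared by A, H, and P — a synapomorphy uniting that clade.
All ingroup taxa share the derived state 'absent' for II; it defines the ingroup but does not resolve relationships within it.
III: derived state 'present' in A and P only — synapomorphy for {A, P}.
IV: derived state 'absent' in P only — an autapomorphy, so it tells us nothing about relationships among taxa.
Only A, D, H, and P show the derived state 'absent' for V, supporting them as a clade.
VI (derived state 'absent') is unique to V (autapomorphy; uninformative for grouping).
Most parsimonious ingroup topology: ((D,((P,A),H)),V).
P and A form a cherry on this tree, so they are sister taxa.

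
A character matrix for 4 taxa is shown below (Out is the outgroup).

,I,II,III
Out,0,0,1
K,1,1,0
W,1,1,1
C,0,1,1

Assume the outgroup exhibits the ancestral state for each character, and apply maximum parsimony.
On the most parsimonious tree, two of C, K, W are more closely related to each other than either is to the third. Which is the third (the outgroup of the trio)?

Character polarity is set by the outgroup: the derived state is whichever differs from the outgroup's state, so for III the derived state is '0', and for the remaining characters it is '1'.
Only K and W show the derived state '1' for I, supporting them as a clade.
II (derived state '1') is shared by all ingroup taxa — unites the whole ingroup.
III: derived state '0' in K only — an autapomorphy, so it tells us nothing about relationships among taxa.
Most parsimonious ingroup topology: ((K,W),C).
W and K share a more recent common ancestor with each other than either does with C, so C is the least closely related of the three.

C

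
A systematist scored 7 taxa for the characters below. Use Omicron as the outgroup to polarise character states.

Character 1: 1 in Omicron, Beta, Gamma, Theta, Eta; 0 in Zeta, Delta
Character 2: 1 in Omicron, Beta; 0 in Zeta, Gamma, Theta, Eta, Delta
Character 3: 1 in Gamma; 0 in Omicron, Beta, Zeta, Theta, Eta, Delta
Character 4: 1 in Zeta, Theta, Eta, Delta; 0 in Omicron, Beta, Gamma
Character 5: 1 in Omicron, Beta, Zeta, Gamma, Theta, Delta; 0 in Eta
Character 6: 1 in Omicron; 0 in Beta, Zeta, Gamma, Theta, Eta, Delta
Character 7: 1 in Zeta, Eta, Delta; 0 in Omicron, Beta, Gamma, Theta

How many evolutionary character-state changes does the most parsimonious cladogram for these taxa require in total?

7

Character polarity is set by the outgroup: the derived state is whichever differs from the outgroup's state, so for Character 1, Character 2, Character 5, Character 6 the derived state is '0', and for the remaining characters it is '1'.
Only Delta and Zeta show the derived state '0' for Character 1, supporting them as a clade.
Character 2: derived state '0' in Delta, Eta, Gamma, Theta, and Zeta only — synapomorphy for {Delta, Eta, Gamma, Theta, Zeta}.
Character 3: derived state '1' in Gamma only — an autapomorphy, so it tells us nothing about relationships among taxa.
Only Delta, Eta, Theta, and Zeta show the derived state '1' for Character 4, supporting them as a clade.
Character 5: derived state '0' in Eta only — an autapomorphy, so it tells us nothing about relationships among taxa.
All ingroup taxa share the derived state '0' for Character 6; it defines the ingroup but does not resolve relationships within it.
Only Delta, Eta, and Zeta show the derived state '1' for Character 7, supporting them as a clade.
Most parsimonious ingroup topology: (Beta,((((Zeta,Delta),Eta),Theta),Gamma)).
Changes per character on this tree: Character 1: 1; Character 2: 1; Character 3: 1; Character 4: 1; Character 5: 1; Character 6: 1; Character 7: 1.
Total = 7.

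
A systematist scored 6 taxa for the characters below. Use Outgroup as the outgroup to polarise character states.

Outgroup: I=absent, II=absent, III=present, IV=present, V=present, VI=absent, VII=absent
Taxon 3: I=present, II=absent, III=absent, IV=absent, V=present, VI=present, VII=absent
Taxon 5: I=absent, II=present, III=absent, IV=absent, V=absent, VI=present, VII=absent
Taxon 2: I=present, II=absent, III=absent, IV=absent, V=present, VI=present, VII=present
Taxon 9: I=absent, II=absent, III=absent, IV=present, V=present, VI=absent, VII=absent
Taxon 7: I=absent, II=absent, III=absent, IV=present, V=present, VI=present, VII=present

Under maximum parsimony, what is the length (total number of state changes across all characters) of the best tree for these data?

Character polarity is set by the outgroup: the derived state is whichever differs from the outgroup's state, so for III, IV, V the derived state is 'absent', and for the remaining characters it is 'present'.
I (derived state 'present') is shared by Taxon 2 and Taxon 3 — a synapomorphy uniting that clade.
II: derived state 'present' in Taxon 5 only — an autapomorphy, so it tells us nothing about relationships among taxa.
III (derived state 'absent') is shared by all ingroup taxa — unites the whole ingroup.
Only Taxon 2, Taxon 3, and Taxon 5 show the derived state 'absent' for IV, supporting them as a clade.
V: derived state 'absent' in Taxon 5 only — an autapomorphy, so it tells us nothing about relationships among taxa.
VI (derived state 'present') is shared by Taxon 2, Taxon 3, Taxon 5, and Taxon 7 — a synapomorphy uniting that clade.
VII groups Taxon 2 and Taxon 7, which is incompatible with the clades supported by the remaining characters; treating it as convergent (homoplasy) costs fewer steps than any alternative tree.
Most parsimonious ingroup topology: ((((Taxon 3,Taxon 2),Taxon 5),Taxon 7),Taxon 9).
Changes per character on this tree: I: 1; II: 1; III: 1; IV: 1; V: 1; VI: 1; VII: 2.
Total = 8.

8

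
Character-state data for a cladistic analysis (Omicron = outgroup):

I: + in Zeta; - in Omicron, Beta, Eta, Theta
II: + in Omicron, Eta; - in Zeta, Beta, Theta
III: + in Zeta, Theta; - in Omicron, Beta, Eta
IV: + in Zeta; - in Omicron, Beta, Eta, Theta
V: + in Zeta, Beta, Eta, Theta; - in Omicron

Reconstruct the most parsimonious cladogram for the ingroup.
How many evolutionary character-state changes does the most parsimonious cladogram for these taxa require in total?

5

Character polarity is set by the outgroup: the derived state is whichever differs from the outgroup's state, so for II the derived state is '-', and for the remaining characters it is '+'.
I (derived state '+') is unique to Zeta (autapomorphy; uninformative for grouping).
Only Beta, Theta, and Zeta show the derived state '-' for II, supporting them as a clade.
III (derived state '+') is shared by Theta and Zeta — a synapomorphy uniting that clade.
IV: derived state '+' in Zeta only — an autapomorphy, so it tells us nothing about relationships among taxa.
All ingroup taxa share the derived state '+' for V; it defines the ingroup but does not resolve relationships within it.
Most parsimonious ingroup topology: (((Zeta,Theta),Beta),Eta).
Changes per character on this tree: I: 1; II: 1; III: 1; IV: 1; V: 1.
Total = 5.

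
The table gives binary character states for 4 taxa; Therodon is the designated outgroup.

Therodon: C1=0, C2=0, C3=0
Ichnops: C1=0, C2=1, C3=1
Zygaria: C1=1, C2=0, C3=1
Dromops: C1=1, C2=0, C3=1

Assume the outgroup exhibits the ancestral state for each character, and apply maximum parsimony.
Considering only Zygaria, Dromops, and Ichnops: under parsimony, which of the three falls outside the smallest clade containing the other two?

The outgroup has state '0' for every character, so '1' is the derived state throughout.
C1 (derived state '1') is shared by Dromops and Zygaria — a synapomorphy uniting that clade.
C2 (derived state '1') is unique to Ichnops (autapomorphy; uninformative for grouping).
C3 (derived state '1') is shared by all ingroup taxa — unites the whole ingroup.
Most parsimonious ingroup topology: (Ichnops,(Zygaria,Dromops)).
Zygaria and Dromops share a more recent common ancestor with each other than either does with Ichnops, so Ichnops is the least closely related of the three.

Ichnops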